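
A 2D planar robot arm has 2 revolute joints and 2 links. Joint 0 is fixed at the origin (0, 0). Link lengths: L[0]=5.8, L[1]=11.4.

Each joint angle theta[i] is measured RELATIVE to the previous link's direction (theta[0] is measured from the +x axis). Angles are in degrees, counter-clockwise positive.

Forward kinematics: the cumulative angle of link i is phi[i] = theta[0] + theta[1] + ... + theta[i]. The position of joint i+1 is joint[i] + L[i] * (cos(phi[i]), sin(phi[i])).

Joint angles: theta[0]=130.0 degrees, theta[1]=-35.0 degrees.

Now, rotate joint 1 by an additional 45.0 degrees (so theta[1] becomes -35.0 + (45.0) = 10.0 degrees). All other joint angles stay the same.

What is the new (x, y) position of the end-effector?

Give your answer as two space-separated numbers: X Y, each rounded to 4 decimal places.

Answer: -12.4611 11.7708

Derivation:
joint[0] = (0.0000, 0.0000)  (base)
link 0: phi[0] = 130 = 130 deg
  cos(130 deg) = -0.6428, sin(130 deg) = 0.7660
  joint[1] = (0.0000, 0.0000) + 5.8 * (-0.6428, 0.7660) = (0.0000 + -3.7282, 0.0000 + 4.4431) = (-3.7282, 4.4431)
link 1: phi[1] = 130 + 10 = 140 deg
  cos(140 deg) = -0.7660, sin(140 deg) = 0.6428
  joint[2] = (-3.7282, 4.4431) + 11.4 * (-0.7660, 0.6428) = (-3.7282 + -8.7329, 4.4431 + 7.3278) = (-12.4611, 11.7708)
End effector: (-12.4611, 11.7708)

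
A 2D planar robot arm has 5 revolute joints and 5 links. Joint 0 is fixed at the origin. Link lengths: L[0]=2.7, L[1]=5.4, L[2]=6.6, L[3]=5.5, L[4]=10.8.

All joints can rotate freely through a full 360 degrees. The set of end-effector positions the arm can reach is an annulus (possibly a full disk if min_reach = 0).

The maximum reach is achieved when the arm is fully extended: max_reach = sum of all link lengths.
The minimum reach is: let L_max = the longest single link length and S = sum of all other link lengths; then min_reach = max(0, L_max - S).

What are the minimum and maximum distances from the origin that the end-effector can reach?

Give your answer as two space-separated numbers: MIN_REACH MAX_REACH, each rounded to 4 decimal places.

Link lengths: [2.7, 5.4, 6.6, 5.5, 10.8]
max_reach = 2.7 + 5.4 + 6.6 + 5.5 + 10.8 = 31
L_max = max([2.7, 5.4, 6.6, 5.5, 10.8]) = 10.8
S (sum of others) = 31 - 10.8 = 20.2
min_reach = max(0, 10.8 - 20.2) = max(0, -9.4) = 0

Answer: 0.0000 31.0000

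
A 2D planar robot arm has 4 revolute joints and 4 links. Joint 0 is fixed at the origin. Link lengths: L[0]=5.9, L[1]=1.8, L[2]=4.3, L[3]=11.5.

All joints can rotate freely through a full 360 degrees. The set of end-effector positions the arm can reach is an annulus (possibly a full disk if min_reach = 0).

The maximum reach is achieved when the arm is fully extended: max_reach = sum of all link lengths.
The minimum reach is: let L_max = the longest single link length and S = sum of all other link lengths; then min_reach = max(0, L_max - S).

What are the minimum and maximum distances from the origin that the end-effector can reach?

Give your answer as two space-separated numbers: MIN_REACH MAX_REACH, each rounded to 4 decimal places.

Answer: 0.0000 23.5000

Derivation:
Link lengths: [5.9, 1.8, 4.3, 11.5]
max_reach = 5.9 + 1.8 + 4.3 + 11.5 = 23.5
L_max = max([5.9, 1.8, 4.3, 11.5]) = 11.5
S (sum of others) = 23.5 - 11.5 = 12
min_reach = max(0, 11.5 - 12) = max(0, -0.5) = 0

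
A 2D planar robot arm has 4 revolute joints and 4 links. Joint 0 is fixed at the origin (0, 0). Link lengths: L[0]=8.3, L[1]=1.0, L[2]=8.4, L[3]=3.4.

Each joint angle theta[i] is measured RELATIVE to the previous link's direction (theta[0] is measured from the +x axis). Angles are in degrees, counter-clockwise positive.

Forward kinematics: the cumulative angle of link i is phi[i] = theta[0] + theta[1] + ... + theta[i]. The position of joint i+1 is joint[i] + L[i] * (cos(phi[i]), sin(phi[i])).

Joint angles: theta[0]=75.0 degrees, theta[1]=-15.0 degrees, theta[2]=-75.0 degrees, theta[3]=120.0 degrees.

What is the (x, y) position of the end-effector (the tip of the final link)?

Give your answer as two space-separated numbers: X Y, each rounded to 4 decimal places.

joint[0] = (0.0000, 0.0000)  (base)
link 0: phi[0] = 75 = 75 deg
  cos(75 deg) = 0.2588, sin(75 deg) = 0.9659
  joint[1] = (0.0000, 0.0000) + 8.3 * (0.2588, 0.9659) = (0.0000 + 2.1482, 0.0000 + 8.0172) = (2.1482, 8.0172)
link 1: phi[1] = 75 + -15 = 60 deg
  cos(60 deg) = 0.5000, sin(60 deg) = 0.8660
  joint[2] = (2.1482, 8.0172) + 1 * (0.5000, 0.8660) = (2.1482 + 0.5000, 8.0172 + 0.8660) = (2.6482, 8.8832)
link 2: phi[2] = 75 + -15 + -75 = -15 deg
  cos(-15 deg) = 0.9659, sin(-15 deg) = -0.2588
  joint[3] = (2.6482, 8.8832) + 8.4 * (0.9659, -0.2588) = (2.6482 + 8.1138, 8.8832 + -2.1741) = (10.7620, 6.7091)
link 3: phi[3] = 75 + -15 + -75 + 120 = 105 deg
  cos(105 deg) = -0.2588, sin(105 deg) = 0.9659
  joint[4] = (10.7620, 6.7091) + 3.4 * (-0.2588, 0.9659) = (10.7620 + -0.8800, 6.7091 + 3.2841) = (9.8820, 9.9933)
End effector: (9.8820, 9.9933)

Answer: 9.8820 9.9933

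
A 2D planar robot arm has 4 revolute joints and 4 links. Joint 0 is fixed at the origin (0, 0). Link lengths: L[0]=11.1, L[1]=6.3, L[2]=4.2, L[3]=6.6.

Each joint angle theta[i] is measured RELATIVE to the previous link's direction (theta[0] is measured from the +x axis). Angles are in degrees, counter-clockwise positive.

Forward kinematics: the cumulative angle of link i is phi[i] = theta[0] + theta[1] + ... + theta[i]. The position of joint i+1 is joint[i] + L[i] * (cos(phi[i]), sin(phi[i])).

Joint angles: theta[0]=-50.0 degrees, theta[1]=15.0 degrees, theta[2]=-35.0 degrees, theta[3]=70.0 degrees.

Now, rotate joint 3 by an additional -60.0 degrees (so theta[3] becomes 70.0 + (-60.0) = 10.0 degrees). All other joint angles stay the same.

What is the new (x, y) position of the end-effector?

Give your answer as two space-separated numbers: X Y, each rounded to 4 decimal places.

Answer: 17.0321 -21.7791

Derivation:
joint[0] = (0.0000, 0.0000)  (base)
link 0: phi[0] = -50 = -50 deg
  cos(-50 deg) = 0.6428, sin(-50 deg) = -0.7660
  joint[1] = (0.0000, 0.0000) + 11.1 * (0.6428, -0.7660) = (0.0000 + 7.1349, 0.0000 + -8.5031) = (7.1349, -8.5031)
link 1: phi[1] = -50 + 15 = -35 deg
  cos(-35 deg) = 0.8192, sin(-35 deg) = -0.5736
  joint[2] = (7.1349, -8.5031) + 6.3 * (0.8192, -0.5736) = (7.1349 + 5.1607, -8.5031 + -3.6135) = (12.2956, -12.1166)
link 2: phi[2] = -50 + 15 + -35 = -70 deg
  cos(-70 deg) = 0.3420, sin(-70 deg) = -0.9397
  joint[3] = (12.2956, -12.1166) + 4.2 * (0.3420, -0.9397) = (12.2956 + 1.4365, -12.1166 + -3.9467) = (13.7321, -16.0633)
link 3: phi[3] = -50 + 15 + -35 + 10 = -60 deg
  cos(-60 deg) = 0.5000, sin(-60 deg) = -0.8660
  joint[4] = (13.7321, -16.0633) + 6.6 * (0.5000, -0.8660) = (13.7321 + 3.3000, -16.0633 + -5.7158) = (17.0321, -21.7791)
End effector: (17.0321, -21.7791)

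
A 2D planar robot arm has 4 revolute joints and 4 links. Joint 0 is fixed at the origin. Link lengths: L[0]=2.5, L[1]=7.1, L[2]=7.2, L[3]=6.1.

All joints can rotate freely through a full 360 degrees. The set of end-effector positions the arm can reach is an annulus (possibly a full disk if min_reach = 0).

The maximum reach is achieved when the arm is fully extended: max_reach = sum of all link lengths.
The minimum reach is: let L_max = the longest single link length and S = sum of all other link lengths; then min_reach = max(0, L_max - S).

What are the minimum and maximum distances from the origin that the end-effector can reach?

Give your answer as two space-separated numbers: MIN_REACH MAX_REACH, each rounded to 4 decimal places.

Link lengths: [2.5, 7.1, 7.2, 6.1]
max_reach = 2.5 + 7.1 + 7.2 + 6.1 = 22.9
L_max = max([2.5, 7.1, 7.2, 6.1]) = 7.2
S (sum of others) = 22.9 - 7.2 = 15.7
min_reach = max(0, 7.2 - 15.7) = max(0, -8.5) = 0

Answer: 0.0000 22.9000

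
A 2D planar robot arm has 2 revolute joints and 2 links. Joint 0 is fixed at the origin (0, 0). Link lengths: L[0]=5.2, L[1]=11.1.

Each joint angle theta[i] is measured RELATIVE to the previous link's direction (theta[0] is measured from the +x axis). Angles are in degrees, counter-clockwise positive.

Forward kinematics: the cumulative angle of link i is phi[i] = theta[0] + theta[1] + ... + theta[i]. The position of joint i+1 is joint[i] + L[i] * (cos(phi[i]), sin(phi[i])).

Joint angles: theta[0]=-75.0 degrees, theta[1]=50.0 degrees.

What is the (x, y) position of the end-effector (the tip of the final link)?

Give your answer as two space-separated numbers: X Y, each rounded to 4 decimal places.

joint[0] = (0.0000, 0.0000)  (base)
link 0: phi[0] = -75 = -75 deg
  cos(-75 deg) = 0.2588, sin(-75 deg) = -0.9659
  joint[1] = (0.0000, 0.0000) + 5.2 * (0.2588, -0.9659) = (0.0000 + 1.3459, 0.0000 + -5.0228) = (1.3459, -5.0228)
link 1: phi[1] = -75 + 50 = -25 deg
  cos(-25 deg) = 0.9063, sin(-25 deg) = -0.4226
  joint[2] = (1.3459, -5.0228) + 11.1 * (0.9063, -0.4226) = (1.3459 + 10.0600, -5.0228 + -4.6911) = (11.4059, -9.7139)
End effector: (11.4059, -9.7139)

Answer: 11.4059 -9.7139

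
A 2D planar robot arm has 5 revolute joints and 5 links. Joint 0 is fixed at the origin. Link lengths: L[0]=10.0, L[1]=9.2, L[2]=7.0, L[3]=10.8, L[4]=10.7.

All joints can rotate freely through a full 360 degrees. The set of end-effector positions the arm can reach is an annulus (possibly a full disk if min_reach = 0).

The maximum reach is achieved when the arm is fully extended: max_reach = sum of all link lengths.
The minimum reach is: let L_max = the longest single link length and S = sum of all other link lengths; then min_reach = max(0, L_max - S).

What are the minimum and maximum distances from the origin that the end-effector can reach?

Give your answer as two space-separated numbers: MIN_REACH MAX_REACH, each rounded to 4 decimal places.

Answer: 0.0000 47.7000

Derivation:
Link lengths: [10.0, 9.2, 7.0, 10.8, 10.7]
max_reach = 10 + 9.2 + 7 + 10.8 + 10.7 = 47.7
L_max = max([10.0, 9.2, 7.0, 10.8, 10.7]) = 10.8
S (sum of others) = 47.7 - 10.8 = 36.9
min_reach = max(0, 10.8 - 36.9) = max(0, -26.1) = 0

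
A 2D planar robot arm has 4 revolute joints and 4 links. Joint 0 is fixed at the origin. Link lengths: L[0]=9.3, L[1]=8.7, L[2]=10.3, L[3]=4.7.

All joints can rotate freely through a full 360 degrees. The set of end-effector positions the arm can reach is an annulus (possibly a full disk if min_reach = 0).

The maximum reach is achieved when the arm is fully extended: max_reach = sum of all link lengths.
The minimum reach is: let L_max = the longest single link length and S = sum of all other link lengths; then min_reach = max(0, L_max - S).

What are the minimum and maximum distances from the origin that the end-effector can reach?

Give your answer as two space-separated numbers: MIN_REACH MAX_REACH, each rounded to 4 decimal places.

Link lengths: [9.3, 8.7, 10.3, 4.7]
max_reach = 9.3 + 8.7 + 10.3 + 4.7 = 33
L_max = max([9.3, 8.7, 10.3, 4.7]) = 10.3
S (sum of others) = 33 - 10.3 = 22.7
min_reach = max(0, 10.3 - 22.7) = max(0, -12.4) = 0

Answer: 0.0000 33.0000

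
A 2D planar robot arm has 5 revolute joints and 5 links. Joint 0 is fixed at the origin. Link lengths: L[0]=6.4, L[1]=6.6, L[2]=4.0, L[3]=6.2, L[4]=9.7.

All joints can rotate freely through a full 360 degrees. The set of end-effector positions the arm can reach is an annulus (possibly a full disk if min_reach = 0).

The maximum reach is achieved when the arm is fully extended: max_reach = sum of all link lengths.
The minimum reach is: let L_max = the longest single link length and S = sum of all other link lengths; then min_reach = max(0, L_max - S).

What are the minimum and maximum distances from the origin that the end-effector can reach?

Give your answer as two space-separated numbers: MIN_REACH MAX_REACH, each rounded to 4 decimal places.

Link lengths: [6.4, 6.6, 4.0, 6.2, 9.7]
max_reach = 6.4 + 6.6 + 4 + 6.2 + 9.7 = 32.9
L_max = max([6.4, 6.6, 4.0, 6.2, 9.7]) = 9.7
S (sum of others) = 32.9 - 9.7 = 23.2
min_reach = max(0, 9.7 - 23.2) = max(0, -13.5) = 0

Answer: 0.0000 32.9000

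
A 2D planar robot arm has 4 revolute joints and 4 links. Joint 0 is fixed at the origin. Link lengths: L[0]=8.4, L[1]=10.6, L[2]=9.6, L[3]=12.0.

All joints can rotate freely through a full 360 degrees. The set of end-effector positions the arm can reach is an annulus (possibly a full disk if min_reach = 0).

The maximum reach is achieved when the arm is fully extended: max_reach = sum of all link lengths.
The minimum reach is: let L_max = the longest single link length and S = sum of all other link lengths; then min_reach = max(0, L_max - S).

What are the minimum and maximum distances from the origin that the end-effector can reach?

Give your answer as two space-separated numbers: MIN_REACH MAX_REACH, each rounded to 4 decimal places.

Answer: 0.0000 40.6000

Derivation:
Link lengths: [8.4, 10.6, 9.6, 12.0]
max_reach = 8.4 + 10.6 + 9.6 + 12 = 40.6
L_max = max([8.4, 10.6, 9.6, 12.0]) = 12
S (sum of others) = 40.6 - 12 = 28.6
min_reach = max(0, 12 - 28.6) = max(0, -16.6) = 0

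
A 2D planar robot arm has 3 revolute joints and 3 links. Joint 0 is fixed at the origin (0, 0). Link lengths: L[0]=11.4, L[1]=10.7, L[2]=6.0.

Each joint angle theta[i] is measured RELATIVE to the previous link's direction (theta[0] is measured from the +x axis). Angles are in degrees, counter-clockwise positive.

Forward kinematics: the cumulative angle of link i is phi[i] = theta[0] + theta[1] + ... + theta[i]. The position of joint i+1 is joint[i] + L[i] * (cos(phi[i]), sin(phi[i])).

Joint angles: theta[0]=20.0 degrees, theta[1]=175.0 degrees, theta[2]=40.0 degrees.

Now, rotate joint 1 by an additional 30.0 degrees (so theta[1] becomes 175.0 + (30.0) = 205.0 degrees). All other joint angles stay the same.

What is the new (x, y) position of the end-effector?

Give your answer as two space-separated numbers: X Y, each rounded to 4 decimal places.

Answer: 2.6235 -9.6442

Derivation:
joint[0] = (0.0000, 0.0000)  (base)
link 0: phi[0] = 20 = 20 deg
  cos(20 deg) = 0.9397, sin(20 deg) = 0.3420
  joint[1] = (0.0000, 0.0000) + 11.4 * (0.9397, 0.3420) = (0.0000 + 10.7125, 0.0000 + 3.8990) = (10.7125, 3.8990)
link 1: phi[1] = 20 + 205 = 225 deg
  cos(225 deg) = -0.7071, sin(225 deg) = -0.7071
  joint[2] = (10.7125, 3.8990) + 10.7 * (-0.7071, -0.7071) = (10.7125 + -7.5660, 3.8990 + -7.5660) = (3.1465, -3.6670)
link 2: phi[2] = 20 + 205 + 40 = 265 deg
  cos(265 deg) = -0.0872, sin(265 deg) = -0.9962
  joint[3] = (3.1465, -3.6670) + 6 * (-0.0872, -0.9962) = (3.1465 + -0.5229, -3.6670 + -5.9772) = (2.6235, -9.6442)
End effector: (2.6235, -9.6442)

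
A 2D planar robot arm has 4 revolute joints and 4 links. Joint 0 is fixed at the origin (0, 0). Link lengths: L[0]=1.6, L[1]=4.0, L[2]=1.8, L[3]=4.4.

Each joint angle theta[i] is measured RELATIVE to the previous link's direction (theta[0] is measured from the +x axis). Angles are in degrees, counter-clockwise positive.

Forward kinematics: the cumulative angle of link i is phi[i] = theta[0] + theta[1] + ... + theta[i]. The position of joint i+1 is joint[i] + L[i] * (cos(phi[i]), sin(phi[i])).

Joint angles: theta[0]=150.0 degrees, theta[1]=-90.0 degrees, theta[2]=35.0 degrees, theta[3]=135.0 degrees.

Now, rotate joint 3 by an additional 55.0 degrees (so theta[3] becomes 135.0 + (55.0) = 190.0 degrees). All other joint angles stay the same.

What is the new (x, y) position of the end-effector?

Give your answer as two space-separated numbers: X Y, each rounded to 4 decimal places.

Answer: 1.5963 1.8072

Derivation:
joint[0] = (0.0000, 0.0000)  (base)
link 0: phi[0] = 150 = 150 deg
  cos(150 deg) = -0.8660, sin(150 deg) = 0.5000
  joint[1] = (0.0000, 0.0000) + 1.6 * (-0.8660, 0.5000) = (0.0000 + -1.3856, 0.0000 + 0.8000) = (-1.3856, 0.8000)
link 1: phi[1] = 150 + -90 = 60 deg
  cos(60 deg) = 0.5000, sin(60 deg) = 0.8660
  joint[2] = (-1.3856, 0.8000) + 4 * (0.5000, 0.8660) = (-1.3856 + 2.0000, 0.8000 + 3.4641) = (0.6144, 4.2641)
link 2: phi[2] = 150 + -90 + 35 = 95 deg
  cos(95 deg) = -0.0872, sin(95 deg) = 0.9962
  joint[3] = (0.6144, 4.2641) + 1.8 * (-0.0872, 0.9962) = (0.6144 + -0.1569, 4.2641 + 1.7932) = (0.4575, 6.0573)
link 3: phi[3] = 150 + -90 + 35 + 190 = 285 deg
  cos(285 deg) = 0.2588, sin(285 deg) = -0.9659
  joint[4] = (0.4575, 6.0573) + 4.4 * (0.2588, -0.9659) = (0.4575 + 1.1388, 6.0573 + -4.2501) = (1.5963, 1.8072)
End effector: (1.5963, 1.8072)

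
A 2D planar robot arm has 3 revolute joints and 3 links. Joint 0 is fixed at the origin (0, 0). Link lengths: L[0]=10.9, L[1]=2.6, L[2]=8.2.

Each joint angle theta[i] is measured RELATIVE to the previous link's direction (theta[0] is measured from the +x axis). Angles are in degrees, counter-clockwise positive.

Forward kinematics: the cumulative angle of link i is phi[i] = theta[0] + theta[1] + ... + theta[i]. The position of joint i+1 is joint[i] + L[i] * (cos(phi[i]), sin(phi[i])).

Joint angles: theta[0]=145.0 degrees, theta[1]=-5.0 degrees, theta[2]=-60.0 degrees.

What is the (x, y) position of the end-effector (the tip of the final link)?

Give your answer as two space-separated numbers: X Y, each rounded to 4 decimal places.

Answer: -9.4966 15.9987

Derivation:
joint[0] = (0.0000, 0.0000)  (base)
link 0: phi[0] = 145 = 145 deg
  cos(145 deg) = -0.8192, sin(145 deg) = 0.5736
  joint[1] = (0.0000, 0.0000) + 10.9 * (-0.8192, 0.5736) = (0.0000 + -8.9288, 0.0000 + 6.2520) = (-8.9288, 6.2520)
link 1: phi[1] = 145 + -5 = 140 deg
  cos(140 deg) = -0.7660, sin(140 deg) = 0.6428
  joint[2] = (-8.9288, 6.2520) + 2.6 * (-0.7660, 0.6428) = (-8.9288 + -1.9917, 6.2520 + 1.6712) = (-10.9205, 7.9232)
link 2: phi[2] = 145 + -5 + -60 = 80 deg
  cos(80 deg) = 0.1736, sin(80 deg) = 0.9848
  joint[3] = (-10.9205, 7.9232) + 8.2 * (0.1736, 0.9848) = (-10.9205 + 1.4239, 7.9232 + 8.0754) = (-9.4966, 15.9987)
End effector: (-9.4966, 15.9987)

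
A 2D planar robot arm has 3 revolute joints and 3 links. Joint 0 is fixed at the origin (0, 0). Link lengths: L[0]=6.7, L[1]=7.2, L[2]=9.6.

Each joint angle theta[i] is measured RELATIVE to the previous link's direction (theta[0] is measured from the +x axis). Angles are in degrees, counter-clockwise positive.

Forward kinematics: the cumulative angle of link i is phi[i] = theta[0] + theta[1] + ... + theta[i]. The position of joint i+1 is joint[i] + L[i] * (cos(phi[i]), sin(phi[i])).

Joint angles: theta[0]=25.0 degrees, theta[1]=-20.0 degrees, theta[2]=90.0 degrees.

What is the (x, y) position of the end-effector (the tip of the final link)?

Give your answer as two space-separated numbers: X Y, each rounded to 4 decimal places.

Answer: 12.4082 13.0225

Derivation:
joint[0] = (0.0000, 0.0000)  (base)
link 0: phi[0] = 25 = 25 deg
  cos(25 deg) = 0.9063, sin(25 deg) = 0.4226
  joint[1] = (0.0000, 0.0000) + 6.7 * (0.9063, 0.4226) = (0.0000 + 6.0723, 0.0000 + 2.8315) = (6.0723, 2.8315)
link 1: phi[1] = 25 + -20 = 5 deg
  cos(5 deg) = 0.9962, sin(5 deg) = 0.0872
  joint[2] = (6.0723, 2.8315) + 7.2 * (0.9962, 0.0872) = (6.0723 + 7.1726, 2.8315 + 0.6275) = (13.2449, 3.4591)
link 2: phi[2] = 25 + -20 + 90 = 95 deg
  cos(95 deg) = -0.0872, sin(95 deg) = 0.9962
  joint[3] = (13.2449, 3.4591) + 9.6 * (-0.0872, 0.9962) = (13.2449 + -0.8367, 3.4591 + 9.5635) = (12.4082, 13.0225)
End effector: (12.4082, 13.0225)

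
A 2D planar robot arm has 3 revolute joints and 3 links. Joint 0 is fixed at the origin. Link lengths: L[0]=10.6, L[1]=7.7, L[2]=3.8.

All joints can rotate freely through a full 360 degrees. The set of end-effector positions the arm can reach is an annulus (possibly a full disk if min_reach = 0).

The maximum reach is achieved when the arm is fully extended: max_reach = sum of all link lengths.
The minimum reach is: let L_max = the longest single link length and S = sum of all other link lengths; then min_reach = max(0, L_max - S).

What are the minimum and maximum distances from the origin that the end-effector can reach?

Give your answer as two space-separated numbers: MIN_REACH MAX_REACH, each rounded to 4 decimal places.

Answer: 0.0000 22.1000

Derivation:
Link lengths: [10.6, 7.7, 3.8]
max_reach = 10.6 + 7.7 + 3.8 = 22.1
L_max = max([10.6, 7.7, 3.8]) = 10.6
S (sum of others) = 22.1 - 10.6 = 11.5
min_reach = max(0, 10.6 - 11.5) = max(0, -0.9) = 0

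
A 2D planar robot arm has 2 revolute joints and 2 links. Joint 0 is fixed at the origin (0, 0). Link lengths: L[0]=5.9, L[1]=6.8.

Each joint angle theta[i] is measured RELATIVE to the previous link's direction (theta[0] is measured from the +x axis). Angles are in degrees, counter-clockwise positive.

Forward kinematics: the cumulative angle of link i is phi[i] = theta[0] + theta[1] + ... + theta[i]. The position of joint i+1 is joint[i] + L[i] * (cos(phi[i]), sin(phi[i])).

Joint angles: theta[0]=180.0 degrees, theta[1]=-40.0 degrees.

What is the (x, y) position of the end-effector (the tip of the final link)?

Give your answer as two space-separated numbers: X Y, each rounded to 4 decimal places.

joint[0] = (0.0000, 0.0000)  (base)
link 0: phi[0] = 180 = 180 deg
  cos(180 deg) = -1.0000, sin(180 deg) = 0.0000
  joint[1] = (0.0000, 0.0000) + 5.9 * (-1.0000, 0.0000) = (0.0000 + -5.9000, 0.0000 + 0.0000) = (-5.9000, 0.0000)
link 1: phi[1] = 180 + -40 = 140 deg
  cos(140 deg) = -0.7660, sin(140 deg) = 0.6428
  joint[2] = (-5.9000, 0.0000) + 6.8 * (-0.7660, 0.6428) = (-5.9000 + -5.2091, 0.0000 + 4.3710) = (-11.1091, 4.3710)
End effector: (-11.1091, 4.3710)

Answer: -11.1091 4.3710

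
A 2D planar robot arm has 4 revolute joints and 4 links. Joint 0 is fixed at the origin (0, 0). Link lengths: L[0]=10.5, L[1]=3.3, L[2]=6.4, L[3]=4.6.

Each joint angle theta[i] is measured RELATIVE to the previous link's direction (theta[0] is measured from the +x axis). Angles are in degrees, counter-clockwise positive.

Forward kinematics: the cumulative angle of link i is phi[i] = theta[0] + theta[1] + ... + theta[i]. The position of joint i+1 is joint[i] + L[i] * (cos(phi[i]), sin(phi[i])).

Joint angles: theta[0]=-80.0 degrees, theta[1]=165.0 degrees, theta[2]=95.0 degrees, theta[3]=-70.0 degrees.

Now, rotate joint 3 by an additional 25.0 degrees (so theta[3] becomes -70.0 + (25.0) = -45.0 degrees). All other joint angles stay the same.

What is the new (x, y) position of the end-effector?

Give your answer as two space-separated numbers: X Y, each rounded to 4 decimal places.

Answer: -7.5418 -3.8003

Derivation:
joint[0] = (0.0000, 0.0000)  (base)
link 0: phi[0] = -80 = -80 deg
  cos(-80 deg) = 0.1736, sin(-80 deg) = -0.9848
  joint[1] = (0.0000, 0.0000) + 10.5 * (0.1736, -0.9848) = (0.0000 + 1.8233, 0.0000 + -10.3405) = (1.8233, -10.3405)
link 1: phi[1] = -80 + 165 = 85 deg
  cos(85 deg) = 0.0872, sin(85 deg) = 0.9962
  joint[2] = (1.8233, -10.3405) + 3.3 * (0.0872, 0.9962) = (1.8233 + 0.2876, -10.3405 + 3.2874) = (2.1109, -7.0530)
link 2: phi[2] = -80 + 165 + 95 = 180 deg
  cos(180 deg) = -1.0000, sin(180 deg) = 0.0000
  joint[3] = (2.1109, -7.0530) + 6.4 * (-1.0000, 0.0000) = (2.1109 + -6.4000, -7.0530 + 0.0000) = (-4.2891, -7.0530)
link 3: phi[3] = -80 + 165 + 95 + -45 = 135 deg
  cos(135 deg) = -0.7071, sin(135 deg) = 0.7071
  joint[4] = (-4.2891, -7.0530) + 4.6 * (-0.7071, 0.7071) = (-4.2891 + -3.2527, -7.0530 + 3.2527) = (-7.5418, -3.8003)
End effector: (-7.5418, -3.8003)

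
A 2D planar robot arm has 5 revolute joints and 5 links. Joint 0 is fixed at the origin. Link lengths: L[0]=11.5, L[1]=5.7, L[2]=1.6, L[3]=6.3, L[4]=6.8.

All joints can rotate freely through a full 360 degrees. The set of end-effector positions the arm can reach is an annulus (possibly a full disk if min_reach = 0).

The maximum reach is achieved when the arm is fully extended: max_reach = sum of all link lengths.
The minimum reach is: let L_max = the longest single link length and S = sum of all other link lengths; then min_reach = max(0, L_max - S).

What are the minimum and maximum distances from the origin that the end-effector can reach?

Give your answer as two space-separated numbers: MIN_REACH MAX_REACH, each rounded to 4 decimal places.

Link lengths: [11.5, 5.7, 1.6, 6.3, 6.8]
max_reach = 11.5 + 5.7 + 1.6 + 6.3 + 6.8 = 31.9
L_max = max([11.5, 5.7, 1.6, 6.3, 6.8]) = 11.5
S (sum of others) = 31.9 - 11.5 = 20.4
min_reach = max(0, 11.5 - 20.4) = max(0, -8.9) = 0

Answer: 0.0000 31.9000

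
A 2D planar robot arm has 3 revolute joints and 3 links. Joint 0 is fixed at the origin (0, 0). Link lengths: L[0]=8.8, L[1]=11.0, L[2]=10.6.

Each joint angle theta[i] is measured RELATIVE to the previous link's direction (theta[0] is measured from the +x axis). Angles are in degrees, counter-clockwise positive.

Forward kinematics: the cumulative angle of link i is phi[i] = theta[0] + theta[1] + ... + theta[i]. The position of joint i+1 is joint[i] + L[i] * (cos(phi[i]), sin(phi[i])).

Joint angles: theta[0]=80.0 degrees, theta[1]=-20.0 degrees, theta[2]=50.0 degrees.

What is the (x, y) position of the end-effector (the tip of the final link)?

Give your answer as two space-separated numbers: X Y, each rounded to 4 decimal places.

joint[0] = (0.0000, 0.0000)  (base)
link 0: phi[0] = 80 = 80 deg
  cos(80 deg) = 0.1736, sin(80 deg) = 0.9848
  joint[1] = (0.0000, 0.0000) + 8.8 * (0.1736, 0.9848) = (0.0000 + 1.5281, 0.0000 + 8.6663) = (1.5281, 8.6663)
link 1: phi[1] = 80 + -20 = 60 deg
  cos(60 deg) = 0.5000, sin(60 deg) = 0.8660
  joint[2] = (1.5281, 8.6663) + 11 * (0.5000, 0.8660) = (1.5281 + 5.5000, 8.6663 + 9.5263) = (7.0281, 18.1926)
link 2: phi[2] = 80 + -20 + 50 = 110 deg
  cos(110 deg) = -0.3420, sin(110 deg) = 0.9397
  joint[3] = (7.0281, 18.1926) + 10.6 * (-0.3420, 0.9397) = (7.0281 + -3.6254, 18.1926 + 9.9607) = (3.4027, 28.1533)
End effector: (3.4027, 28.1533)

Answer: 3.4027 28.1533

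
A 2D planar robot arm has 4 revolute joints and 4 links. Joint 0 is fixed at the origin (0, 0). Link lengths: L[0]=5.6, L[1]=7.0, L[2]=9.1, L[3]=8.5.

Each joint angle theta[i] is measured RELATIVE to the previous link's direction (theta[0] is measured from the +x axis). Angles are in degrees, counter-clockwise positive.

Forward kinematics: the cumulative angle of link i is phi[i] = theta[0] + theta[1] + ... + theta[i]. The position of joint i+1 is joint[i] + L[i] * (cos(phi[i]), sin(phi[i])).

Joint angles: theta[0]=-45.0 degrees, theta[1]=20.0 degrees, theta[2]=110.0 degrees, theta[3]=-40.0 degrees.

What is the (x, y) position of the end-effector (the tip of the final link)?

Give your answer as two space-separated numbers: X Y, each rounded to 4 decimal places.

joint[0] = (0.0000, 0.0000)  (base)
link 0: phi[0] = -45 = -45 deg
  cos(-45 deg) = 0.7071, sin(-45 deg) = -0.7071
  joint[1] = (0.0000, 0.0000) + 5.6 * (0.7071, -0.7071) = (0.0000 + 3.9598, 0.0000 + -3.9598) = (3.9598, -3.9598)
link 1: phi[1] = -45 + 20 = -25 deg
  cos(-25 deg) = 0.9063, sin(-25 deg) = -0.4226
  joint[2] = (3.9598, -3.9598) + 7 * (0.9063, -0.4226) = (3.9598 + 6.3442, -3.9598 + -2.9583) = (10.3040, -6.9181)
link 2: phi[2] = -45 + 20 + 110 = 85 deg
  cos(85 deg) = 0.0872, sin(85 deg) = 0.9962
  joint[3] = (10.3040, -6.9181) + 9.1 * (0.0872, 0.9962) = (10.3040 + 0.7931, -6.9181 + 9.0654) = (11.0971, 2.1472)
link 3: phi[3] = -45 + 20 + 110 + -40 = 45 deg
  cos(45 deg) = 0.7071, sin(45 deg) = 0.7071
  joint[4] = (11.0971, 2.1472) + 8.5 * (0.7071, 0.7071) = (11.0971 + 6.0104, 2.1472 + 6.0104) = (17.1075, 8.1577)
End effector: (17.1075, 8.1577)

Answer: 17.1075 8.1577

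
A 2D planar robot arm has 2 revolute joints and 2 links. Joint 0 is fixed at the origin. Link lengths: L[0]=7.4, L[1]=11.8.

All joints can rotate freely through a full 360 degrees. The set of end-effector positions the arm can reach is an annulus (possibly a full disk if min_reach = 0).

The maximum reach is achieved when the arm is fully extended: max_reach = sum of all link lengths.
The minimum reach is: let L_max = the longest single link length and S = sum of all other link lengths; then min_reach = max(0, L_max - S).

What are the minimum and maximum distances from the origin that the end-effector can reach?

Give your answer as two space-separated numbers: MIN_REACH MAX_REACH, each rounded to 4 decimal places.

Answer: 4.4000 19.2000

Derivation:
Link lengths: [7.4, 11.8]
max_reach = 7.4 + 11.8 = 19.2
L_max = max([7.4, 11.8]) = 11.8
S (sum of others) = 19.2 - 11.8 = 7.4
min_reach = max(0, 11.8 - 7.4) = max(0, 4.4) = 4.4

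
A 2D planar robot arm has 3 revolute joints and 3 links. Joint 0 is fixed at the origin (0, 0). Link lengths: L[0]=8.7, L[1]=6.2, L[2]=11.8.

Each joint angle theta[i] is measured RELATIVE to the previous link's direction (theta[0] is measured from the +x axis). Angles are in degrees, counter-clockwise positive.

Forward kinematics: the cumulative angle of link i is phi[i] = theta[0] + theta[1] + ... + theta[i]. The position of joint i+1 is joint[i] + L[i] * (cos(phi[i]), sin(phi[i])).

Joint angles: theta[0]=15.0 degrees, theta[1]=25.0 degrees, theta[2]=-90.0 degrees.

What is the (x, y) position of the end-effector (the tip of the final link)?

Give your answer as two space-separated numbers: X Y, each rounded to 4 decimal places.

Answer: 20.7379 -2.8023

Derivation:
joint[0] = (0.0000, 0.0000)  (base)
link 0: phi[0] = 15 = 15 deg
  cos(15 deg) = 0.9659, sin(15 deg) = 0.2588
  joint[1] = (0.0000, 0.0000) + 8.7 * (0.9659, 0.2588) = (0.0000 + 8.4036, 0.0000 + 2.2517) = (8.4036, 2.2517)
link 1: phi[1] = 15 + 25 = 40 deg
  cos(40 deg) = 0.7660, sin(40 deg) = 0.6428
  joint[2] = (8.4036, 2.2517) + 6.2 * (0.7660, 0.6428) = (8.4036 + 4.7495, 2.2517 + 3.9853) = (13.1530, 6.2370)
link 2: phi[2] = 15 + 25 + -90 = -50 deg
  cos(-50 deg) = 0.6428, sin(-50 deg) = -0.7660
  joint[3] = (13.1530, 6.2370) + 11.8 * (0.6428, -0.7660) = (13.1530 + 7.5849, 6.2370 + -9.0393) = (20.7379, -2.8023)
End effector: (20.7379, -2.8023)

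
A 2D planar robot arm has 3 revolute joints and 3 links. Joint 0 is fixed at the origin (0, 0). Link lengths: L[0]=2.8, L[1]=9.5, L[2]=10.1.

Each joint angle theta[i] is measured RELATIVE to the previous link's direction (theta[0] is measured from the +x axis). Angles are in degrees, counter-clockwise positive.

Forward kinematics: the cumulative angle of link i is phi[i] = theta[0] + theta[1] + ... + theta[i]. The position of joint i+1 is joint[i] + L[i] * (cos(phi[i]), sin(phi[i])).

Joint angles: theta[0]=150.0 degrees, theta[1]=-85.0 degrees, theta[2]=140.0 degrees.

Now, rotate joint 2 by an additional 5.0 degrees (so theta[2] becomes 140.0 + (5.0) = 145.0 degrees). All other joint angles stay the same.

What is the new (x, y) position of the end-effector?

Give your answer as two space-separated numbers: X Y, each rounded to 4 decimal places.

Answer: -7.1569 4.9599

Derivation:
joint[0] = (0.0000, 0.0000)  (base)
link 0: phi[0] = 150 = 150 deg
  cos(150 deg) = -0.8660, sin(150 deg) = 0.5000
  joint[1] = (0.0000, 0.0000) + 2.8 * (-0.8660, 0.5000) = (0.0000 + -2.4249, 0.0000 + 1.4000) = (-2.4249, 1.4000)
link 1: phi[1] = 150 + -85 = 65 deg
  cos(65 deg) = 0.4226, sin(65 deg) = 0.9063
  joint[2] = (-2.4249, 1.4000) + 9.5 * (0.4226, 0.9063) = (-2.4249 + 4.0149, 1.4000 + 8.6099) = (1.5900, 10.0099)
link 2: phi[2] = 150 + -85 + 145 = 210 deg
  cos(210 deg) = -0.8660, sin(210 deg) = -0.5000
  joint[3] = (1.5900, 10.0099) + 10.1 * (-0.8660, -0.5000) = (1.5900 + -8.7469, 10.0099 + -5.0500) = (-7.1569, 4.9599)
End effector: (-7.1569, 4.9599)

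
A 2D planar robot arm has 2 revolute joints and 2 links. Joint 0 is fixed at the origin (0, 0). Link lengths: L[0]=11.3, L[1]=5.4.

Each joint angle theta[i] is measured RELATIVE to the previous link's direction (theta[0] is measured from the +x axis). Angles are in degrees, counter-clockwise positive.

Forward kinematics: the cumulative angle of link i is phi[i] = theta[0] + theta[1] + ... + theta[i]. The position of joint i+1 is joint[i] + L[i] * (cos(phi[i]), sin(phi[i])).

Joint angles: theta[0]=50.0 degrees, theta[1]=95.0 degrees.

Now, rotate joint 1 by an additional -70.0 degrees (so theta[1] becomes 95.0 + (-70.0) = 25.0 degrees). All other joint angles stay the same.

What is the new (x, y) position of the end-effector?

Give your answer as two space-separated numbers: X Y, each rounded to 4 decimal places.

joint[0] = (0.0000, 0.0000)  (base)
link 0: phi[0] = 50 = 50 deg
  cos(50 deg) = 0.6428, sin(50 deg) = 0.7660
  joint[1] = (0.0000, 0.0000) + 11.3 * (0.6428, 0.7660) = (0.0000 + 7.2635, 0.0000 + 8.6563) = (7.2635, 8.6563)
link 1: phi[1] = 50 + 25 = 75 deg
  cos(75 deg) = 0.2588, sin(75 deg) = 0.9659
  joint[2] = (7.2635, 8.6563) + 5.4 * (0.2588, 0.9659) = (7.2635 + 1.3976, 8.6563 + 5.2160) = (8.6611, 13.8723)
End effector: (8.6611, 13.8723)

Answer: 8.6611 13.8723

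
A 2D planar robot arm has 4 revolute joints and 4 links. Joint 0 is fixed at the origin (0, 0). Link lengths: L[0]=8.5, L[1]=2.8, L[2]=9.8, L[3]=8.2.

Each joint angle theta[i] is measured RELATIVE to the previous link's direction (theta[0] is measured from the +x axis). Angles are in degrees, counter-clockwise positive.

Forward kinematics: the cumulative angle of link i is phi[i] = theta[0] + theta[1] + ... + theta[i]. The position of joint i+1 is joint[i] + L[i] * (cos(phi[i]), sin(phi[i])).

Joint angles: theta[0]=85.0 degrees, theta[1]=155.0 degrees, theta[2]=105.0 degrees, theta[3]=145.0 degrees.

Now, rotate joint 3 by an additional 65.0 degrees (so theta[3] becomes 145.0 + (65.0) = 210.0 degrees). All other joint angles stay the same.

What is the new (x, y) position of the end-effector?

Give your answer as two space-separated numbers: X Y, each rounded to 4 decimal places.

Answer: 0.8863 1.3840

Derivation:
joint[0] = (0.0000, 0.0000)  (base)
link 0: phi[0] = 85 = 85 deg
  cos(85 deg) = 0.0872, sin(85 deg) = 0.9962
  joint[1] = (0.0000, 0.0000) + 8.5 * (0.0872, 0.9962) = (0.0000 + 0.7408, 0.0000 + 8.4677) = (0.7408, 8.4677)
link 1: phi[1] = 85 + 155 = 240 deg
  cos(240 deg) = -0.5000, sin(240 deg) = -0.8660
  joint[2] = (0.7408, 8.4677) + 2.8 * (-0.5000, -0.8660) = (0.7408 + -1.4000, 8.4677 + -2.4249) = (-0.6592, 6.0428)
link 2: phi[2] = 85 + 155 + 105 = 345 deg
  cos(345 deg) = 0.9659, sin(345 deg) = -0.2588
  joint[3] = (-0.6592, 6.0428) + 9.8 * (0.9659, -0.2588) = (-0.6592 + 9.4661, 6.0428 + -2.5364) = (8.8069, 3.5064)
link 3: phi[3] = 85 + 155 + 105 + 210 = 555 deg
  cos(555 deg) = -0.9659, sin(555 deg) = -0.2588
  joint[4] = (8.8069, 3.5064) + 8.2 * (-0.9659, -0.2588) = (8.8069 + -7.9206, 3.5064 + -2.1223) = (0.8863, 1.3840)
End effector: (0.8863, 1.3840)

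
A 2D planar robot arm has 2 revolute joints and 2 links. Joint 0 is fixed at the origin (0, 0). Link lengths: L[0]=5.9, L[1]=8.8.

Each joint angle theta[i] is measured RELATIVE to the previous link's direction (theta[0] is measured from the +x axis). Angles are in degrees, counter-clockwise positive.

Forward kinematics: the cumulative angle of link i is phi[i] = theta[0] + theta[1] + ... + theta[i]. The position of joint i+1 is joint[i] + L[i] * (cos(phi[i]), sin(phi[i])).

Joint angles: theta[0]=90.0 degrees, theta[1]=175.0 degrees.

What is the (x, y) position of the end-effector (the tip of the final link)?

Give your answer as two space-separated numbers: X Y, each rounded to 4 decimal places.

joint[0] = (0.0000, 0.0000)  (base)
link 0: phi[0] = 90 = 90 deg
  cos(90 deg) = 0.0000, sin(90 deg) = 1.0000
  joint[1] = (0.0000, 0.0000) + 5.9 * (0.0000, 1.0000) = (0.0000 + 0.0000, 0.0000 + 5.9000) = (0.0000, 5.9000)
link 1: phi[1] = 90 + 175 = 265 deg
  cos(265 deg) = -0.0872, sin(265 deg) = -0.9962
  joint[2] = (0.0000, 5.9000) + 8.8 * (-0.0872, -0.9962) = (0.0000 + -0.7670, 5.9000 + -8.7665) = (-0.7670, -2.8665)
End effector: (-0.7670, -2.8665)

Answer: -0.7670 -2.8665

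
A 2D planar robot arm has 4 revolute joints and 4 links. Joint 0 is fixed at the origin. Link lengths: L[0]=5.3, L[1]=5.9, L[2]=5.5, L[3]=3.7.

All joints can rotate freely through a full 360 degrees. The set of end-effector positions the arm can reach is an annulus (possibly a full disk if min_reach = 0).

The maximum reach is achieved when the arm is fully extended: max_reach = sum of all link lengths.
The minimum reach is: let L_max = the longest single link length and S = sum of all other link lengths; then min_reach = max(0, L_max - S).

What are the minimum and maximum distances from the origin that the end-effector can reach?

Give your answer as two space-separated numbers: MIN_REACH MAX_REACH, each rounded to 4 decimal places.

Answer: 0.0000 20.4000

Derivation:
Link lengths: [5.3, 5.9, 5.5, 3.7]
max_reach = 5.3 + 5.9 + 5.5 + 3.7 = 20.4
L_max = max([5.3, 5.9, 5.5, 3.7]) = 5.9
S (sum of others) = 20.4 - 5.9 = 14.5
min_reach = max(0, 5.9 - 14.5) = max(0, -8.6) = 0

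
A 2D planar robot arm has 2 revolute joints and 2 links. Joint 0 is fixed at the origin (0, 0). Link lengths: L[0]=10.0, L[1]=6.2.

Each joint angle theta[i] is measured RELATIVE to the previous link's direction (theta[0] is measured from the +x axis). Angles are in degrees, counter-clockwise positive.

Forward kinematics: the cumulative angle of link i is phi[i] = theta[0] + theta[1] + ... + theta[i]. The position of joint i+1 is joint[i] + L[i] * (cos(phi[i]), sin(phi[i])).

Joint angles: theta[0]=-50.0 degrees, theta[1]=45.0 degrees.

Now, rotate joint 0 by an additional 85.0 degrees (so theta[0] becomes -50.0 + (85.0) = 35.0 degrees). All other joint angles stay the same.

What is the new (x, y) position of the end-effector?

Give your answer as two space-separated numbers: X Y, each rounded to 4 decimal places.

Answer: 9.2681 11.8416

Derivation:
joint[0] = (0.0000, 0.0000)  (base)
link 0: phi[0] = 35 = 35 deg
  cos(35 deg) = 0.8192, sin(35 deg) = 0.5736
  joint[1] = (0.0000, 0.0000) + 10 * (0.8192, 0.5736) = (0.0000 + 8.1915, 0.0000 + 5.7358) = (8.1915, 5.7358)
link 1: phi[1] = 35 + 45 = 80 deg
  cos(80 deg) = 0.1736, sin(80 deg) = 0.9848
  joint[2] = (8.1915, 5.7358) + 6.2 * (0.1736, 0.9848) = (8.1915 + 1.0766, 5.7358 + 6.1058) = (9.2681, 11.8416)
End effector: (9.2681, 11.8416)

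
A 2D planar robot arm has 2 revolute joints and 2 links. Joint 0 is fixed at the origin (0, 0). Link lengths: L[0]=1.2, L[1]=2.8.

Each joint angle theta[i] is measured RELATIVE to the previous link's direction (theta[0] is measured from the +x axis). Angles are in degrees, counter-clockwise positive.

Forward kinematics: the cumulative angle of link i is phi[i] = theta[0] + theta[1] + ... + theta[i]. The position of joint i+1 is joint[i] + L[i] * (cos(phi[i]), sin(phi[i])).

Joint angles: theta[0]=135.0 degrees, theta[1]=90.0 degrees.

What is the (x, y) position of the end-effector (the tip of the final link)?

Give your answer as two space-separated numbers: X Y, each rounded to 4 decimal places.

joint[0] = (0.0000, 0.0000)  (base)
link 0: phi[0] = 135 = 135 deg
  cos(135 deg) = -0.7071, sin(135 deg) = 0.7071
  joint[1] = (0.0000, 0.0000) + 1.2 * (-0.7071, 0.7071) = (0.0000 + -0.8485, 0.0000 + 0.8485) = (-0.8485, 0.8485)
link 1: phi[1] = 135 + 90 = 225 deg
  cos(225 deg) = -0.7071, sin(225 deg) = -0.7071
  joint[2] = (-0.8485, 0.8485) + 2.8 * (-0.7071, -0.7071) = (-0.8485 + -1.9799, 0.8485 + -1.9799) = (-2.8284, -1.1314)
End effector: (-2.8284, -1.1314)

Answer: -2.8284 -1.1314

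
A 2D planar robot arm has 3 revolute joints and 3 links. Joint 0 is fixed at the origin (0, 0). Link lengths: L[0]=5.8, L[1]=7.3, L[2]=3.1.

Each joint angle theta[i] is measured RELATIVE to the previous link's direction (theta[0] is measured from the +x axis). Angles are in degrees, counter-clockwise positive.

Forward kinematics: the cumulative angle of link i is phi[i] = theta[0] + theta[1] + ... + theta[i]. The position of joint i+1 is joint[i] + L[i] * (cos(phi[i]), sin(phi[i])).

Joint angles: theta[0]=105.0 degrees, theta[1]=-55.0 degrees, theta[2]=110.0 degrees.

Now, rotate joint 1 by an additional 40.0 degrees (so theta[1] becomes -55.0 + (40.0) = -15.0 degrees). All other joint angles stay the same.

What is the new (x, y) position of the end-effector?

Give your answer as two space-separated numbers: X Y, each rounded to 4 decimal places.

Answer: -4.4142 11.8421

Derivation:
joint[0] = (0.0000, 0.0000)  (base)
link 0: phi[0] = 105 = 105 deg
  cos(105 deg) = -0.2588, sin(105 deg) = 0.9659
  joint[1] = (0.0000, 0.0000) + 5.8 * (-0.2588, 0.9659) = (0.0000 + -1.5012, 0.0000 + 5.6024) = (-1.5012, 5.6024)
link 1: phi[1] = 105 + -15 = 90 deg
  cos(90 deg) = 0.0000, sin(90 deg) = 1.0000
  joint[2] = (-1.5012, 5.6024) + 7.3 * (0.0000, 1.0000) = (-1.5012 + 0.0000, 5.6024 + 7.3000) = (-1.5012, 12.9024)
link 2: phi[2] = 105 + -15 + 110 = 200 deg
  cos(200 deg) = -0.9397, sin(200 deg) = -0.3420
  joint[3] = (-1.5012, 12.9024) + 3.1 * (-0.9397, -0.3420) = (-1.5012 + -2.9130, 12.9024 + -1.0603) = (-4.4142, 11.8421)
End effector: (-4.4142, 11.8421)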